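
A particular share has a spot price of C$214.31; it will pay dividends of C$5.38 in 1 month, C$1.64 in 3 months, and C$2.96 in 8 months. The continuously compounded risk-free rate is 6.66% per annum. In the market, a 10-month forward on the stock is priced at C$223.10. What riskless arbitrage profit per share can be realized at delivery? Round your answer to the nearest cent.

PV(dividends) I = 5.38·e^(−0.0666·1/12) + 1.64·e^(−0.0666·3/12) + 2.96·e^(−0.0666·8/12) = 9.7946
Fair forward F* = (S − I)·e^(rT) = (214.31 − 9.7946)·e^0.055500 = 204.5154 × 1.057069 = 216.1869
Market C$223.10 > fair 216.1869: forward overpriced → cash-and-carry (borrow at r, buy the stock and collect the dividends, short the forward).
Profit at T = |F_mkt − F*| = |223.10 − 216.1869| = C$6.91 per share

C$6.91 per share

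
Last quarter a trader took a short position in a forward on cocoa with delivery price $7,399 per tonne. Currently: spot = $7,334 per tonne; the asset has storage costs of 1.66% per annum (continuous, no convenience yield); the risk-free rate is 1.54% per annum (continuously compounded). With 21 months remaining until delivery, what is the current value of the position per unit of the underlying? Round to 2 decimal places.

-$347.92 per tonne

Current fair forward for the remaining 21 months: F = S·e^((r + u)·T), (r + u) = 0.0154 + 0.0166 = 0.0320
F = 7334 · e^(0.0320 × 21/12) = 7334 × 1.05759768 = 7756.4214
Value of long forward = (F − K)·e^(−rT) = (7756.4214 − 7399) · e^(−0.0154·21/12)
= 357.4214 × 0.97340991 = 347.92
Short position value = −(long value) = -$347.92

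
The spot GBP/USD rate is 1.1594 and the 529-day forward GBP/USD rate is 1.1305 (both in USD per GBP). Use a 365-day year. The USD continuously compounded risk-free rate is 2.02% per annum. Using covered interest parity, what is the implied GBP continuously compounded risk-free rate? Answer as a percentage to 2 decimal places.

3.76%

F = S·e^((r_USD − r_GBP)T) ⇒ r_GBP = r_USD − ln(F/S)/T
ln(1.1305/1.1594) = -0.025243; /(529/365) = -0.017417
r_GBP = 0.0202 + 0.017417 = 0.037617
r_GBP = 3.76%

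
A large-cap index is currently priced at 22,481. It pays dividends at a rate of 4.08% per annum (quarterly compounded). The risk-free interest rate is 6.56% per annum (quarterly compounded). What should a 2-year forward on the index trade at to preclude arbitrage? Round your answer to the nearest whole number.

23,609

F = S · (1+r/4)^(4T) / (1+q/4)^(4T)
= 22481 × 1.138983 / 1.084573 = 22481 × 1.050167
F = 23,609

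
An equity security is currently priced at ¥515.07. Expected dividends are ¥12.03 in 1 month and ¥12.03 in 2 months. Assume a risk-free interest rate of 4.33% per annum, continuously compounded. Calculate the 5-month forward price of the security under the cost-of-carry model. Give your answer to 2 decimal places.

¥500.08

PV(dividends) I = 12.03·e^(−0.0433·1/12) + 12.03·e^(−0.0433·2/12)
I = 11.9867 + 11.9435 = 23.9302
F = (S − I)·e^(rT) = (515.07 − 23.9302) · e^(0.0433·5/12)
= 491.1398 · e^0.018042 = 491.1398 × 1.018206 = ¥500.08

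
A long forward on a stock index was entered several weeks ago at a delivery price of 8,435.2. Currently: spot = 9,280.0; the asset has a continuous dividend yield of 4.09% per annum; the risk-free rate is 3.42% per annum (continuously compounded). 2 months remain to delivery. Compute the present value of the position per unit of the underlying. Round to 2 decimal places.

Current fair forward for the remaining 2 months: F = S·e^((r − q)·T), (r − q) = 0.0342 − 0.0409 = -0.0067
F = 9280.0 · e^(-0.0067 × 2/12) = 9280.0 × 0.99888396 = 9269.6431
Value of long forward = (F − K)·e^(−rT) = (9269.6431 − 8435.2) · e^(−0.0342·2/12)
= 834.4431 × 0.99431621 = 829.70

829.70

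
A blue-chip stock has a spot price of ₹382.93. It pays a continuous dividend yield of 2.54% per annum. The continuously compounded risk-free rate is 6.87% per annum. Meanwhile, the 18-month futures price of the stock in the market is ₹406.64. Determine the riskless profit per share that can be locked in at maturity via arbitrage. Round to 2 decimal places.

Fair futures: F* = S·e^(carry·T), with carry = (r − q) = 0.0687 − 0.0254 = 0.0433
F* = 382.93 · e^(0.0433 × 18/12) = 382.93 · e^0.064950 = 382.93 × 1.067106 = ₹408.6269
Market ₹406.64 < fair ₹408.6269: forward underpriced → reverse cash-and-carry (short spot, go long the forward).
At maturity, profit = |F_mkt − F*| = |406.64 − 408.6269| = ₹1.99 per share

₹1.99 per share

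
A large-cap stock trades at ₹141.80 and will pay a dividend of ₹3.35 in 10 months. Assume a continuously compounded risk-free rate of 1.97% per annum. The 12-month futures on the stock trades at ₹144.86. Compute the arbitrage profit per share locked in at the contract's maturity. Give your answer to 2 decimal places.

PV(dividends) I = 3.35·e^(−0.0197·10/12) = 3.2955
Fair futures F* = (S − I)·e^(rT) = (141.80 − 3.2955)·e^0.019700 = 138.5045 × 1.019895 = 141.2600
Market ₹144.86 > fair 141.2600: forward overpriced → cash-and-carry (borrow at r, buy the stock and collect the dividends, short the forward).
Profit at T = |F_mkt − F*| = |144.86 − 141.2600| = ₹3.60 per share

₹3.60 per share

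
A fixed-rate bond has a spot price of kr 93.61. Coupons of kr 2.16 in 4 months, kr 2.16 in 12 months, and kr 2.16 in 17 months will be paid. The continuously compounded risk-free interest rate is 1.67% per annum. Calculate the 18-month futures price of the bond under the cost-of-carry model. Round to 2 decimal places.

PV(coupons) I = 2.16·e^(−0.0167·4/12) + 2.16·e^(−0.0167·12/12) + 2.16·e^(−0.0167·17/12)
I = 2.1480 + 2.1242 + 2.1095 = 6.3817
F = (S − I)·e^(rT) = (93.61 − 6.3817) · e^(0.0167·18/12)
= 87.2283 · e^0.025050 = 87.2283 × 1.025366 = kr 89.44

kr 89.44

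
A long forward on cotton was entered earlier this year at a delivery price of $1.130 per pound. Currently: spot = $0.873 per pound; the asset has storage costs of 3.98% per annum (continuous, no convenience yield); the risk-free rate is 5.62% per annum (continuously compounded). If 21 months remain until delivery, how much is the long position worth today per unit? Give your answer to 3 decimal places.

Current fair forward for the remaining 21 months: F = S·e^((r + u)·T), (r + u) = 0.0562 + 0.0398 = 0.0960
F = 0.873 · e^(0.0960 × 21/12) = 0.873 × 1.182937 = 1.0327
Value of long forward = (F − K)·e^(−rT) = (1.0327 − 1.130) · e^(−0.0562·21/12)
= -0.0973 × 0.906332 = -0.088

-$0.088 per pound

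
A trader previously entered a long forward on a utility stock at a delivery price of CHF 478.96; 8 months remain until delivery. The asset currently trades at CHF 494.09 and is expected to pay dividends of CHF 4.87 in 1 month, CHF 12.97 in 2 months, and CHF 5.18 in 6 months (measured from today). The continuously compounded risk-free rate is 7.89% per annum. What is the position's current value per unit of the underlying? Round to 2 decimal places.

PV(remaining dividends) I = 4.87·e^(−0.0789·1/12) + 12.97·e^(−0.0789·2/12) + 5.18·e^(−0.0789·6/12) = 22.6183
Current forward F = (S − I)·e^(rT) = (494.09 − 22.6183)·e^(0.0789·8/12) = 471.4717 × 1.054008 = 496.9349
Value (long) = (F − K)·e^(−rT) = (496.9349 − 478.96) × 0.948759 = 17.0538
Value = CHF 17.05

CHF 17.05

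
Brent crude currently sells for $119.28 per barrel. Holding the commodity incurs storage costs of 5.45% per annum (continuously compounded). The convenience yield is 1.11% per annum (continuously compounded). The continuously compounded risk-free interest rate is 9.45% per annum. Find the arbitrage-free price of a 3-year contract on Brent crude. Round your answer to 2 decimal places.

$180.40 per barrel

Net carry = r + u − y = 0.0945 + 0.0545 − 0.0111 = 0.1379
F = S·e^((r+u−y)T) = 119.28 · e^(0.1379 × 3) = 119.28 · e^0.413700
= 119.28 × 1.512403 = $180.40 per barrel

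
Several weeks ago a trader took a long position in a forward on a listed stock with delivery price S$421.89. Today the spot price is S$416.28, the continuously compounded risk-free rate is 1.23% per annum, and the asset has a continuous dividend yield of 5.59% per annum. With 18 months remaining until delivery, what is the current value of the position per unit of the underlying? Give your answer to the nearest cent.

Current fair forward for the remaining 18 months: F = S·e^((r − q)·T), (r − q) = 0.0123 − 0.0559 = -0.0436
F = 416.28 · e^(-0.0436 × 18/12) = 416.28 × 0.936693 = 389.9266
Value of long forward = (F − K)·e^(−rT) = (389.9266 − 421.89) · e^(−0.0123·18/12)
= -31.9634 × 0.981719 = -31.38

-S$31.38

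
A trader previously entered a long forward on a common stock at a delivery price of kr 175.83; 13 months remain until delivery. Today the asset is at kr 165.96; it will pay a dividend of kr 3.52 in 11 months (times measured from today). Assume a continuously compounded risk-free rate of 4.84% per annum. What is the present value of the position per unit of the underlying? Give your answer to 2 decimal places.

-kr 4.26

PV(remaining dividends) I = 3.52·e^(−0.0484·11/12) = 3.3672
Current forward F = (S − I)·e^(rT) = (165.96 − 3.3672)·e^(0.0484·13/12) = 162.5928 × 1.053832 = 171.3455
Value (long) = (F − K)·e^(−rT) = (171.3455 − 175.83) × 0.948918 = -4.2554
Value = -kr 4.26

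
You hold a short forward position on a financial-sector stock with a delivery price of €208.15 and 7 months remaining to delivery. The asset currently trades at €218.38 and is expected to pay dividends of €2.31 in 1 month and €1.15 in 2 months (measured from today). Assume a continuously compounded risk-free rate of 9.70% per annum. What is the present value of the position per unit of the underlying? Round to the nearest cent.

-€18.26

PV(remaining dividends) I = 2.31·e^(−0.0970·1/12) + 1.15·e^(−0.0970·2/12) = 3.4230
Current forward F = (S − I)·e^(rT) = (218.38 − 3.4230)·e^(0.0970·7/12) = 214.9570 × 1.058215 = 227.4707
Value (long) = (F − K)·e^(−rT) = (227.4707 − 208.15) × 0.944988 = 18.2578
Short position value = −(long value) = -€18.26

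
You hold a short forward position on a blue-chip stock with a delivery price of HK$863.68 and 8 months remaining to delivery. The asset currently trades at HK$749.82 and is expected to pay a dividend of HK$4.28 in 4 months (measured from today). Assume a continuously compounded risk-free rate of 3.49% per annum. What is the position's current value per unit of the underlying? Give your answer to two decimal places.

HK$98.23

PV(remaining dividends) I = 4.28·e^(−0.0349·4/12) = 4.2305
Current forward F = (S − I)·e^(rT) = (749.82 − 4.2305)·e^(0.0349·8/12) = 745.5895 × 1.023539 = 763.1399
Value (long) = (F − K)·e^(−rT) = (763.1399 − 863.68) × 0.977002 = -98.2279
Short position value = −(long value) = HK$98.23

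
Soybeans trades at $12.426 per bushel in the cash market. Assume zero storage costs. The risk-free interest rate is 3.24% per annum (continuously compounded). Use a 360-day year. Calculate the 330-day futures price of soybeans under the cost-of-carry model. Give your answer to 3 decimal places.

F = S·e^(rT) = 12.426 · e^(0.0324 × 330/360) = 12.426 · e^0.029700
= 12.426 × 1.030145 = $12.801 per bushel

$12.801 per bushel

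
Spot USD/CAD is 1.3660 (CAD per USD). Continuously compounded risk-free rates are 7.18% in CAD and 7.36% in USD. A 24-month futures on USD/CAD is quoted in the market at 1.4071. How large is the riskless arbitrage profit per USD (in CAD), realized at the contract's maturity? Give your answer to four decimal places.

0.0460 per USD (in CAD)

Fair futures: F* = S·e^(carry·T), with carry = (r_CAD − r_USD) = 0.0718 − 0.0736 = -0.0018
F* = 1.3660 · e^(-0.0018 × 24/12) = 1.3660 · e^-0.003600 = 1.3660 × 0.996406 = 1.3611
Market 1.4071 > fair 1.3611: forward overpriced → cash-and-carry (buy spot, short the forward).
At maturity, profit = |F_mkt − F*| = |1.4071 − 1.3611| = 0.0460 per USD (in CAD)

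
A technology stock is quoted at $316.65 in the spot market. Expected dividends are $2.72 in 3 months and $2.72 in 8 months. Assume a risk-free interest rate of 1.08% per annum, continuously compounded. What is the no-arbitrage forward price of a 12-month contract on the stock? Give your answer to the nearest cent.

$314.62

PV(dividends) I = 2.72·e^(−0.0108·3/12) + 2.72·e^(−0.0108·8/12)
I = 2.7127 + 2.7005 = 5.4132
F = (S − I)·e^(rT) = (316.65 − 5.4132) · e^(0.0108·12/12)
= 311.2368 · e^0.010800 = 311.2368 × 1.010859 = $314.62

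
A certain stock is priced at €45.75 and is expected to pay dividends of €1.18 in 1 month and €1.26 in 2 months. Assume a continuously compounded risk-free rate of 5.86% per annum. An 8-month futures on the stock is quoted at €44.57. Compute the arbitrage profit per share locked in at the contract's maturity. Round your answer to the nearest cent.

€0.48 per share

PV(dividends) I = 1.18·e^(−0.0586·1/12) + 1.26·e^(−0.0586·2/12) = 2.4220
Fair futures F* = (S − I)·e^(rT) = (45.75 − 2.4220)·e^0.039067 = 43.3280 × 1.039840 = 45.0542
Market €44.57 < fair 45.0542: forward underpriced → reverse cash-and-carry (short the stock, invest proceeds at r, pay the dividends, go long the forward).
Profit at T = |F_mkt − F*| = |44.57 − 45.0542| = €0.48 per share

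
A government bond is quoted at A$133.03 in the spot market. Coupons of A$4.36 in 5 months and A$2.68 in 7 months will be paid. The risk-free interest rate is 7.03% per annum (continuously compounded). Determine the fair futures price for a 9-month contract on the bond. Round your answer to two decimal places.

A$133.06

PV(coupons) I = 4.36·e^(−0.0703·5/12) + 2.68·e^(−0.0703·7/12)
I = 4.2341 + 2.5723 = 6.8064
F = (S − I)·e^(rT) = (133.03 − 6.8064) · e^(0.0703·9/12)
= 126.2236 · e^0.052725 = 126.2236 × 1.054140 = A$133.06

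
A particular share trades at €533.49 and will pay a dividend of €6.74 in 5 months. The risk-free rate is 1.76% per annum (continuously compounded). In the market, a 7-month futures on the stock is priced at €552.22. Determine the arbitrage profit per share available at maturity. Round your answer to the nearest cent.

€19.98 per share

PV(dividends) I = 6.74·e^(−0.0176·5/12) = 6.6908
Fair futures F* = (S − I)·e^(rT) = (533.49 − 6.6908)·e^0.010267 = 526.7992 × 1.010320 = 532.2358
Market €552.22 > fair 532.2358: forward overpriced → cash-and-carry (borrow at r, buy the stock and collect the dividends, short the forward).
Profit at T = |F_mkt − F*| = |552.22 − 532.2358| = €19.98 per share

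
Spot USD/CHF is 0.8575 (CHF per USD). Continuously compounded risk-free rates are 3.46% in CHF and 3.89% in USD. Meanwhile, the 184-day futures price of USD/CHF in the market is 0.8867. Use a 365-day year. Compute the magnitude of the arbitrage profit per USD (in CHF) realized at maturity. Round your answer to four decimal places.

Fair futures: F* = S·e^(carry·T), with carry = (r_CHF − r_USD) = 0.0346 − 0.0389 = -0.0043
F* = 0.8575 · e^(-0.0043 × 184/365) = 0.8575 · e^-0.002168 = 0.8575 × 0.997834 = 0.8556
Market 0.8867 > fair 0.8556: forward overpriced → cash-and-carry (buy spot, short the forward).
At maturity, profit = |F_mkt − F*| = |0.8867 − 0.8556| = 0.0311 per USD (in CHF)

0.0311 per USD (in CHF)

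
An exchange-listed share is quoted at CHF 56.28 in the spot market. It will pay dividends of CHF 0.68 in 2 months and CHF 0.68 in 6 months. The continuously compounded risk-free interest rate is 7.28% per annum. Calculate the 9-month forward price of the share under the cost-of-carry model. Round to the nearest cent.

CHF 58.04

PV(dividends) I = 0.68·e^(−0.0728·2/12) + 0.68·e^(−0.0728·6/12)
I = 0.6718 + 0.6557 = 1.3275
F = (S − I)·e^(rT) = (56.28 − 1.3275) · e^(0.0728·9/12)
= 54.9525 · e^0.054600 = 54.9525 × 1.056118 = CHF 58.04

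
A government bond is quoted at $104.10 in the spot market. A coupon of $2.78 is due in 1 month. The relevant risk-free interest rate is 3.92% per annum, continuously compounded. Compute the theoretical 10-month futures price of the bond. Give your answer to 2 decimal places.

$104.69

PV(coupons) I = 2.78·e^(−0.0392·1/12)
I = 2.7709
F = (S − I)·e^(rT) = (104.10 − 2.7709) · e^(0.0392·10/12)
= 101.3291 · e^0.032667 = 101.3291 × 1.033206 = $104.69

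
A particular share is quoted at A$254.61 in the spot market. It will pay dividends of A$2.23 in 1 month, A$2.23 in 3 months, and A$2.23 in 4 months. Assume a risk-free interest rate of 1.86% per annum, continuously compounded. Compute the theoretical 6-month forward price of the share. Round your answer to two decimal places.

PV(dividends) I = 2.23·e^(−0.0186·1/12) + 2.23·e^(−0.0186·3/12) + 2.23·e^(−0.0186·4/12)
I = 2.2265 + 2.2197 + 2.2162 = 6.6624
F = (S − I)·e^(rT) = (254.61 − 6.6624) · e^(0.0186·6/12)
= 247.9476 · e^0.009300 = 247.9476 × 1.009343 = A$250.26

A$250.26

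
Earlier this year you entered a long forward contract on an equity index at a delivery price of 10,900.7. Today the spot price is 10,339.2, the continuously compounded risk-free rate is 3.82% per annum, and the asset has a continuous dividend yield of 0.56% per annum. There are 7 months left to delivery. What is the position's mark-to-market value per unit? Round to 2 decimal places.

Current fair forward for the remaining 7 months: F = S·e^((r − q)·T), (r − q) = 0.0382 − 0.0056 = 0.0326
F = 10339.2 · e^(0.0326 × 7/12) = 10339.2 × 1.01919864 = 10537.6986
Value of long forward = (F − K)·e^(−rT) = (10537.6986 − 10900.7) · e^(−0.0382·7/12)
= -363.0014 × 0.97796311 = -355.00

-355.00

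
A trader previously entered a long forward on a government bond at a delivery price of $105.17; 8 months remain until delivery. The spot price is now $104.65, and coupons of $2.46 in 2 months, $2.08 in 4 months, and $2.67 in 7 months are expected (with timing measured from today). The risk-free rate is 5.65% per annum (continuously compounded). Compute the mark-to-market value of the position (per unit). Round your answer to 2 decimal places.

-$3.69

PV(remaining coupons) I = 2.46·e^(−0.0565·2/12) + 2.08·e^(−0.0565·4/12) + 2.67·e^(−0.0565·7/12) = 7.0616
Current forward F = (S − I)·e^(rT) = (104.65 − 7.0616)·e^(0.0565·8/12) = 97.5884 × 1.038385 = 101.3343
Value (long) = (F − K)·e^(−rT) = (101.3343 − 105.17) × 0.963034 = -3.6939
Value = -$3.69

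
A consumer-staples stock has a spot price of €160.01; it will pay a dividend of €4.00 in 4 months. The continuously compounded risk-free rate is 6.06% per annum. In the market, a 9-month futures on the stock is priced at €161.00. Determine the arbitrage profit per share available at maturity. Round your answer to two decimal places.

€2.35 per share

PV(dividends) I = 4.00·e^(−0.0606·4/12) = 3.9200
Fair futures F* = (S − I)·e^(rT) = (160.01 − 3.9200)·e^0.045450 = 156.0900 × 1.046499 = 163.3480
Market €161.00 < fair 163.3480: forward underpriced → reverse cash-and-carry (short the stock, invest proceeds at r, pay the dividends, go long the forward).
Profit at T = |F_mkt − F*| = |161.00 − 163.3480| = €2.35 per share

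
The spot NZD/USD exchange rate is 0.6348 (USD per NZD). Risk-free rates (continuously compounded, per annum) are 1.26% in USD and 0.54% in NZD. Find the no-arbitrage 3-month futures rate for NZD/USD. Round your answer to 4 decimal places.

F = S·e^((r_USD − r_NZD)T) = 0.6348 · e^((0.0126 − 0.0054) × 3/12)
= 0.6348 · e^0.001800 = 0.6348 × 1.001802
F = 0.6359 USD per NZD

0.6359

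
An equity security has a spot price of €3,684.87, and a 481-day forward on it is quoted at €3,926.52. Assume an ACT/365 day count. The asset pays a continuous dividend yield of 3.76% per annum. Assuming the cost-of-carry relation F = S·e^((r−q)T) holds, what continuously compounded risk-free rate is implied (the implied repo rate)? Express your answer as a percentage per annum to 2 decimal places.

8.58%

From F = S·e^((r−q)T): (r − q) = ln(F/S)/T
ln(3926.52/3684.87) = ln(1.065579) = 0.063518
(r − q) = 0.063518 / (481/365) = 0.048200
r = ln(F/S)/T + q = 0.048200 + 0.0376 = 0.085800
r = 8.58%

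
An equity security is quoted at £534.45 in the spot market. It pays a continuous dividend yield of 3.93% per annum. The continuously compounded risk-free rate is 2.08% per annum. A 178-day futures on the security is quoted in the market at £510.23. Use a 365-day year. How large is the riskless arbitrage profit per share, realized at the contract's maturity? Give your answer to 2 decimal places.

Fair futures: F* = S·e^(carry·T), with carry = (r − q) = 0.0208 − 0.0393 = -0.0185
F* = 534.45 · e^(-0.0185 × 178/365) = 534.45 · e^-0.009022 = 534.45 × 0.991019 = £529.6501
Market £510.23 < fair £529.6501: forward underpriced → reverse cash-and-carry (short spot, go long the forward).
At maturity, profit = |F_mkt − F*| = |510.23 − 529.6501| = £19.42 per share

£19.42 per share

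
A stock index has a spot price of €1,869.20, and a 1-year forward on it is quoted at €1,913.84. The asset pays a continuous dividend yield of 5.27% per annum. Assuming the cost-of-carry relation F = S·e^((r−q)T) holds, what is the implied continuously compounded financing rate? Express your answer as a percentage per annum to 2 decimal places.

From F = S·e^((r−q)T): (r − q) = ln(F/S)/T
ln(1913.84/1869.20) = ln(1.023882) = 0.023601
(r − q) = 0.023601 / (1) = 0.023601
r = ln(F/S)/T + q = 0.023601 + 0.0527 = 0.076301
r = 7.63%

7.63%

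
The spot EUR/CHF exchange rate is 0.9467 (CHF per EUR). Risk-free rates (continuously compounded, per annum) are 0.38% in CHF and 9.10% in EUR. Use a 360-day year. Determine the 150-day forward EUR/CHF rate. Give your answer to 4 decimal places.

F = S·e^((r_CHF − r_EUR)T) = 0.9467 · e^((0.0038 − 0.0910) × 150/360)
= 0.9467 · e^-0.036333 = 0.9467 × 0.964319
F = 0.9129 CHF per EUR

0.9129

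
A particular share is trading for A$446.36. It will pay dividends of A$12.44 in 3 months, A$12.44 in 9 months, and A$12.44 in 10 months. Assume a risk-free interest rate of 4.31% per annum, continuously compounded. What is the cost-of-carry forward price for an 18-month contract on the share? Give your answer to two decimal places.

PV(dividends) I = 12.44·e^(−0.0431·3/12) + 12.44·e^(−0.0431·9/12) + 12.44·e^(−0.0431·10/12)
I = 12.3067 + 12.0443 + 12.0011 = 36.3521
F = (S − I)·e^(rT) = (446.36 − 36.3521) · e^(0.0431·18/12)
= 410.0079 · e^0.064650 = 410.0079 × 1.066786 = A$437.39

A$437.39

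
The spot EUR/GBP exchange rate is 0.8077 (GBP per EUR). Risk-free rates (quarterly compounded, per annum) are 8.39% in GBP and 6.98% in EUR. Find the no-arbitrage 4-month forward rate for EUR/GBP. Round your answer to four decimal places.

By covered interest parity, F = S · (1+r_GBP/4)^(4T) / (1+r_EUR/4)^(4T)
= 0.8077 × 1.028064 / 1.023334 = 0.8077 × 1.004622
F = 0.8114 GBP per EUR

0.8114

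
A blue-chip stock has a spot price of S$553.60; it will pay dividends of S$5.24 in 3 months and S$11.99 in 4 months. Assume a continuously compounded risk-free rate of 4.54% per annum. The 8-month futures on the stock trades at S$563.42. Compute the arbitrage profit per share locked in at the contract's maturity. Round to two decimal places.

S$10.32 per share

PV(dividends) I = 5.24·e^(−0.0454·3/12) + 11.99·e^(−0.0454·4/12) = 16.9908
Fair futures F* = (S − I)·e^(rT) = (553.60 − 16.9908)·e^0.030267 = 536.6092 × 1.030730 = 553.0992
Market S$563.42 > fair 553.0992: forward overpriced → cash-and-carry (borrow at r, buy the stock and collect the dividends, short the forward).
Profit at T = |F_mkt − F*| = |563.42 − 553.0992| = S$10.32 per share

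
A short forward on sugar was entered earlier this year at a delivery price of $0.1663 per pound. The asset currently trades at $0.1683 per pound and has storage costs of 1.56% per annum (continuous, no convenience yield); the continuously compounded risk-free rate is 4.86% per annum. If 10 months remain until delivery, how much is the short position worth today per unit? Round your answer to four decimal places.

-$0.0108 per pound

Current fair forward for the remaining 10 months: F = S·e^((r + u)·T), (r + u) = 0.0486 + 0.0156 = 0.0642
F = 0.1683 · e^(0.0642 × 10/12) = 0.1683 × 1.054957 = 0.1775
Value of long forward = (F − K)·e^(−rT) = (0.1775 − 0.1663) · e^(−0.0486·10/12)
= 0.0112 × 0.960309 = 0.0108
Short position value = −(long value) = -$0.0108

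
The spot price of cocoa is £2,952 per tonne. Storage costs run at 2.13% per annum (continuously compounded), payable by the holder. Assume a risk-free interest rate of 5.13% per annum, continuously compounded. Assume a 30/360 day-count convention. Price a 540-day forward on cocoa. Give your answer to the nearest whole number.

£3,292 per tonne

Net carry = r + u − y = 0.0513 + 0.0213 − 0.0000 = 0.0726
F = S·e^((r+u−y)T) = 2952 · e^(0.0726 × 540/360) = 2952 · e^0.108900
= 2952 × 1.115051 = £3,292 per tonne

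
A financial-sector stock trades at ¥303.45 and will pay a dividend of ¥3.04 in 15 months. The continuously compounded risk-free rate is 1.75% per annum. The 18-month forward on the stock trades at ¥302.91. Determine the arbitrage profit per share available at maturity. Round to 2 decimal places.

¥5.56 per share

PV(dividends) I = 3.04·e^(−0.0175·15/12) = 2.9742
Fair forward F* = (S − I)·e^(rT) = (303.45 − 2.9742)·e^0.026250 = 300.4758 × 1.026598 = 308.4679
Market ¥302.91 < fair 308.4679: forward underpriced → reverse cash-and-carry (short the stock, invest proceeds at r, pay the dividends, go long the forward).
Profit at T = |F_mkt − F*| = |302.91 − 308.4679| = ¥5.56 per share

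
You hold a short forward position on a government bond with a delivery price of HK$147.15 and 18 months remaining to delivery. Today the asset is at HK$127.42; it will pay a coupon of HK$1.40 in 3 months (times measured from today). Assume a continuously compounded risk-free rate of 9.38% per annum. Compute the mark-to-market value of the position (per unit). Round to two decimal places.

PV(remaining coupons) I = 1.40·e^(−0.0938·3/12) = 1.3676
Current forward F = (S − I)·e^(rT) = (127.42 − 1.3676)·e^(0.0938·18/12) = 126.0524 × 1.151079 = 145.0963
Value (long) = (F − K)·e^(−rT) = (145.0963 − 147.15) × 0.868750 = -1.7842
Short position value = −(long value) = HK$1.78

HK$1.78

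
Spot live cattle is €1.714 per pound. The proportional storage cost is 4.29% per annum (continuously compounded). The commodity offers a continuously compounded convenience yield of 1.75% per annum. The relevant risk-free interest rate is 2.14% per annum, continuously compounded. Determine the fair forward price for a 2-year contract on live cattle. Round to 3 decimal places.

€1.882 per pound

Net carry = r + u − y = 0.0214 + 0.0429 − 0.0175 = 0.0468
F = S·e^((r+u−y)T) = 1.714 · e^(0.0468 × 2) = 1.714 · e^0.093600
= 1.714 × 1.098120 = €1.882 per pound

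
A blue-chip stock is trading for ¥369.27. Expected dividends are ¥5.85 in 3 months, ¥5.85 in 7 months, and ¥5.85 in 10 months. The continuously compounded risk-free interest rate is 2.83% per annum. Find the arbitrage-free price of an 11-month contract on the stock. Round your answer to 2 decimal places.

¥361.24

PV(dividends) I = 5.85·e^(−0.0283·3/12) + 5.85·e^(−0.0283·7/12) + 5.85·e^(−0.0283·10/12)
I = 5.8088 + 5.7542 + 5.7137 = 17.2767
F = (S − I)·e^(rT) = (369.27 − 17.2767) · e^(0.0283·11/12)
= 351.9933 · e^0.025942 = 351.9933 × 1.026281 = ¥361.24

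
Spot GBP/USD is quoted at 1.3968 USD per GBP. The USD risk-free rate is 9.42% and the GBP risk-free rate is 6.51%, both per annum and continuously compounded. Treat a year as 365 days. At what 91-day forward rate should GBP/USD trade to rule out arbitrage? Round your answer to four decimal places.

F = S·e^((r_USD − r_GBP)T) = 1.3968 · e^((0.0942 − 0.0651) × 91/365)
= 1.3968 · e^0.007255 = 1.3968 × 1.007281
F = 1.4070 USD per GBP

1.4070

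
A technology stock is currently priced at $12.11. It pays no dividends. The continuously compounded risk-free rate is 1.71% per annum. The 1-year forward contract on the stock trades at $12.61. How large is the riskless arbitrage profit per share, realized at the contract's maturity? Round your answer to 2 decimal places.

$0.29 per share

Fair forward: F* = S·e^(carry·T), with carry = r = 0.0171
F* = 12.11 · e^(0.0171 × 1) = 12.11 · e^0.017100 = 12.11 × 1.017247 = $12.3189
Market $12.61 > fair $12.3189: forward overpriced → cash-and-carry (buy spot, short the forward).
At maturity, profit = |F_mkt − F*| = |12.61 − 12.3189| = $0.29 per share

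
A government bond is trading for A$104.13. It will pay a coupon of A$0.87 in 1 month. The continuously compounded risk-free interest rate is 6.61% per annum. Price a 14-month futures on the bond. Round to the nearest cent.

A$111.54

PV(coupons) I = 0.87·e^(−0.0661·1/12)
I = 0.8652
F = (S − I)·e^(rT) = (104.13 − 0.8652) · e^(0.0661·14/12)
= 103.2648 · e^0.077117 = 103.2648 × 1.080168 = A$111.54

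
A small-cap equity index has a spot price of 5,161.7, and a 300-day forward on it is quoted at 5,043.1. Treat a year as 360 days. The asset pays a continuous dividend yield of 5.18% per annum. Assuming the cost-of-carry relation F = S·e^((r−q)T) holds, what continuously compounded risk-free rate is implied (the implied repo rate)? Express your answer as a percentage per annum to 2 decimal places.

2.39%

From F = S·e^((r−q)T): (r − q) = ln(F/S)/T
ln(5043.1/5161.7) = ln(0.977023) = -0.023245
(r − q) = -0.023245 / (300/360) = -0.027894
r = ln(F/S)/T + q = -0.027894 + 0.0518 = 0.023906
r = 2.39%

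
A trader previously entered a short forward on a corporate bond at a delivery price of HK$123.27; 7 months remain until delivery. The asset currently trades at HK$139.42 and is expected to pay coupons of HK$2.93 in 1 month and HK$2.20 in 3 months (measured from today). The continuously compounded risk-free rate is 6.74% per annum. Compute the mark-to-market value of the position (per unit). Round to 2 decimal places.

-HK$15.83

PV(remaining coupons) I = 2.93·e^(−0.0674·1/12) + 2.20·e^(−0.0674·3/12) = 5.0768
Current forward F = (S − I)·e^(rT) = (139.42 − 5.0768)·e^(0.0674·7/12) = 134.3432 × 1.040100 = 139.7304
Value (long) = (F − K)·e^(−rT) = (139.7304 − 123.27) × 0.961446 = 15.8258
Short position value = −(long value) = -HK$15.83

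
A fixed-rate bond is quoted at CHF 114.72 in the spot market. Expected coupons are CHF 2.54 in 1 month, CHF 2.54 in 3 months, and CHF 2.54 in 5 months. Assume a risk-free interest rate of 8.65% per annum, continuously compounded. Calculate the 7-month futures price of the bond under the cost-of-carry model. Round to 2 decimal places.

PV(coupons) I = 2.54·e^(−0.0865·1/12) + 2.54·e^(−0.0865·3/12) + 2.54·e^(−0.0865·5/12)
I = 2.5218 + 2.4857 + 2.4501 = 7.4576
F = (S − I)·e^(rT) = (114.72 − 7.4576) · e^(0.0865·7/12)
= 107.2624 · e^0.050458 = 107.2624 × 1.051753 = CHF 112.81

CHF 112.81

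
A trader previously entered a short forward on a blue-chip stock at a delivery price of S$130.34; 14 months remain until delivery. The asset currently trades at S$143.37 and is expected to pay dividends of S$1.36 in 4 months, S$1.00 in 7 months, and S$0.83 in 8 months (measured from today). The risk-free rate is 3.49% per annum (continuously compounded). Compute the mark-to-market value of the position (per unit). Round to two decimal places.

-S$15.10

PV(remaining dividends) I = 1.36·e^(−0.0349·4/12) + 1.00·e^(−0.0349·7/12) + 0.83·e^(−0.0349·8/12) = 3.1350
Current forward F = (S − I)·e^(rT) = (143.37 − 3.1350)·e^(0.0349·14/12) = 140.2350 × 1.041557 = 146.0627
Value (long) = (F − K)·e^(−rT) = (146.0627 − 130.34) × 0.960101 = 15.0954
Short position value = −(long value) = -S$15.10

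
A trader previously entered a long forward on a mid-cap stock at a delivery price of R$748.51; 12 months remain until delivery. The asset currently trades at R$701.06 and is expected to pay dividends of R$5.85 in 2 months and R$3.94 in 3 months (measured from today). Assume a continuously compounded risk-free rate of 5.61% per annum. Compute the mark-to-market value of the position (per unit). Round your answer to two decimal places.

-R$16.30

PV(remaining dividends) I = 5.85·e^(−0.0561·2/12) + 3.94·e^(−0.0561·3/12) = 9.6807
Current forward F = (S − I)·e^(rT) = (701.06 − 9.6807)·e^(0.0561·12/12) = 691.3793 × 1.057703 = 731.2740
Value (long) = (F − K)·e^(−rT) = (731.2740 − 748.51) × 0.945445 = -16.2957
Value = -R$16.30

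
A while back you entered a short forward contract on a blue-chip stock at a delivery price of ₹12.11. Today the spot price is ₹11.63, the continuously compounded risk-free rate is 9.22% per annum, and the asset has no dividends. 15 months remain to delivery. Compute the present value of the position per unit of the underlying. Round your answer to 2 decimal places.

Current fair forward for the remaining 15 months: F = S·e^(r·T), r = 0.0922
F = 11.63 · e^(0.0922 × 15/12) = 11.63 × 1.122154 = 13.0507
Value of long forward = (F − K)·e^(−rT) = (13.0507 − 12.11) · e^(−0.0922·15/12)
= 0.9407 × 0.891143 = 0.84
Short position value = −(long value) = -₹0.84

-₹0.84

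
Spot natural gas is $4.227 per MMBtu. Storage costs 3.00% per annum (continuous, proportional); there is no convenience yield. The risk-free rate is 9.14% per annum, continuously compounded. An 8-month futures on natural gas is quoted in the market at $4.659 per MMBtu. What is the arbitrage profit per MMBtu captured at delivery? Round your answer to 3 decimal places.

Fair futures: F* = S·e^(carry·T), with carry = (r + u) = 0.0914 + 0.0300 = 0.1214
F* = 4.227 · e^(0.1214 × 8/12) = 4.227 · e^0.080933 = 4.227 × 1.084298 = $4.5833
Market $4.659 > fair $4.5833: forward overpriced → cash-and-carry (buy spot, short the forward).
At maturity, profit = |F_mkt − F*| = |4.659 − 4.5833| = $0.076 per MMBtu

$0.076 per MMBtu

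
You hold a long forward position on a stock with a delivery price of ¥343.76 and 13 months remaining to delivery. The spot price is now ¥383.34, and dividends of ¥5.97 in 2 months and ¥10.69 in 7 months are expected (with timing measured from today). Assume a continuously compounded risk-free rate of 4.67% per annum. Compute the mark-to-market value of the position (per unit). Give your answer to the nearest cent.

¥40.21

PV(remaining dividends) I = 5.97·e^(−0.0467·2/12) + 10.69·e^(−0.0467·7/12) = 16.3264
Current forward F = (S − I)·e^(rT) = (383.34 − 16.3264)·e^(0.0467·13/12) = 367.0136 × 1.051893 = 386.0590
Value (long) = (F − K)·e^(−rT) = (386.0590 − 343.76) × 0.950667 = 40.2123
Value = ¥40.21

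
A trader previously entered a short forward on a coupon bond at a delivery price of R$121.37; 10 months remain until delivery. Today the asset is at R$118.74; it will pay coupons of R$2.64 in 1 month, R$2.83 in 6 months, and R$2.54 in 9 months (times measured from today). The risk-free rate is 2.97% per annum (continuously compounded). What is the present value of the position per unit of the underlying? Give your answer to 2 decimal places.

R$7.57

PV(remaining coupons) I = 2.64·e^(−0.0297·1/12) + 2.83·e^(−0.0297·6/12) + 2.54·e^(−0.0297·9/12) = 7.9058
Current forward F = (S − I)·e^(rT) = (118.74 − 7.9058)·e^(0.0297·10/12) = 110.8342 × 1.025059 = 113.6116
Value (long) = (F − K)·e^(−rT) = (113.6116 − 121.37) × 0.975554 = -7.5687
Short position value = −(long value) = R$7.57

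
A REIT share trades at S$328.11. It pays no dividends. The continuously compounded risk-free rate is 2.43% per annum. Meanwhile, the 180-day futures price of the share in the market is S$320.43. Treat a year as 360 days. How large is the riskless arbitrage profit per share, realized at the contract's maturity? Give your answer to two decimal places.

S$11.69 per share

Fair futures: F* = S·e^(carry·T), with carry = r = 0.0243
F* = 328.11 · e^(0.0243 × 180/360) = 328.11 · e^0.012150 = 328.11 × 1.012224 = S$332.1208
Market S$320.43 < fair S$332.1208: forward underpriced → reverse cash-and-carry (short spot, go long the forward).
At maturity, profit = |F_mkt − F*| = |320.43 − 332.1208| = S$11.69 per share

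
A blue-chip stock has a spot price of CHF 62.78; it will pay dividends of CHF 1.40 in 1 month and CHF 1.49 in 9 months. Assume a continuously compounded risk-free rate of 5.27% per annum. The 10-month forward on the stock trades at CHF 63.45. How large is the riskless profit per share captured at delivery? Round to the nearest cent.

PV(dividends) I = 1.40·e^(−0.0527·1/12) + 1.49·e^(−0.0527·9/12) = 2.8261
Fair forward F* = (S − I)·e^(rT) = (62.78 − 2.8261)·e^0.043917 = 59.9539 × 1.044896 = 62.6456
Market CHF 63.45 > fair 62.6456: forward overpriced → cash-and-carry (borrow at r, buy the stock and collect the dividends, short the forward).
Profit at T = |F_mkt − F*| = |63.45 − 62.6456| = CHF 0.80 per share

CHF 0.80 per share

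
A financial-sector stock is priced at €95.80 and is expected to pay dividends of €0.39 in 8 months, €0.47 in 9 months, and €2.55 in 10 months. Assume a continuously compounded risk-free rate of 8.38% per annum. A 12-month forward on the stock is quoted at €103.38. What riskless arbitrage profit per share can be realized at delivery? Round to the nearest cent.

PV(dividends) I = 0.39·e^(−0.0838·8/12) + 0.47·e^(−0.0838·9/12) + 2.55·e^(−0.0838·10/12) = 3.1882
Fair forward F* = (S − I)·e^(rT) = (95.80 − 3.1882)·e^0.083800 = 92.6118 × 1.087411 = 100.7071
Market €103.38 > fair 100.7071: forward overpriced → cash-and-carry (borrow at r, buy the stock and collect the dividends, short the forward).
Profit at T = |F_mkt − F*| = |103.38 − 100.7071| = €2.67 per share

€2.67 per share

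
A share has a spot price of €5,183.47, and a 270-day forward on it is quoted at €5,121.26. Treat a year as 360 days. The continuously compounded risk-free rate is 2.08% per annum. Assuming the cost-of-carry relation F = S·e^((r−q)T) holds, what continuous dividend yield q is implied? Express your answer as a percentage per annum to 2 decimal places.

3.69%

From F = S·e^((r−q)T): (r − q) = ln(F/S)/T
ln(5121.26/5183.47) = ln(0.987998) = -0.012075
(r − q) = -0.012075 / (270/360) = -0.016100
q = r − ln(F/S)/T = 0.0208 + 0.016100 = 0.036900
q = 3.69%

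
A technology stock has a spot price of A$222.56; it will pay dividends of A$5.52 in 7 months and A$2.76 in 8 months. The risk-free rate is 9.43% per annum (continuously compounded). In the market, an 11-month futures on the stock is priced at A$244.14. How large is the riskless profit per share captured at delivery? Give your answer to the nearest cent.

A$10.01 per share

PV(dividends) I = 5.52·e^(−0.0943·7/12) + 2.76·e^(−0.0943·8/12) = 7.8164
Fair futures F* = (S − I)·e^(rT) = (222.56 − 7.8164)·e^0.086442 = 214.7436 × 1.090288 = 234.1324
Market A$244.14 > fair 234.1324: forward overpriced → cash-and-carry (borrow at r, buy the stock and collect the dividends, short the forward).
Profit at T = |F_mkt − F*| = |244.14 − 234.1324| = A$10.01 per share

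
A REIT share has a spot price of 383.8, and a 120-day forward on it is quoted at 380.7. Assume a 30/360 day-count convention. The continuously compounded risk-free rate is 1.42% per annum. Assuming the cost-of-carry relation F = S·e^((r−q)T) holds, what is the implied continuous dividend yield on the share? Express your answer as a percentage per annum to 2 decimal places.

3.85%

From F = S·e^((r−q)T): (r − q) = ln(F/S)/T
ln(380.7/383.8) = ln(0.991923) = -0.008110
(r − q) = -0.008110 / (120/360) = -0.024330
q = r − ln(F/S)/T = 0.0142 + 0.024330 = 0.038530
q = 3.85%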